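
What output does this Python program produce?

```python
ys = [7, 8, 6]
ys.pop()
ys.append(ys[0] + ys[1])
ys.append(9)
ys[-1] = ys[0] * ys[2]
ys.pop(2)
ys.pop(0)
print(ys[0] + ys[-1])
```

113

pop() removes 6 → [7, 8]
append ys[0]+ys[1] = 7+8 = 15 → [7, 8, 15]
append 9 → [7, 8, 15, 9]
ys[-1] = ys[0]*ys[2] = 7*15 = 105 → [7, 8, 15, 105]
pop(2) removes 15 → [7, 8, 105]
pop(0) removes 7 → [8, 105]
ys[0]+ys[-1] = 8+105 = 113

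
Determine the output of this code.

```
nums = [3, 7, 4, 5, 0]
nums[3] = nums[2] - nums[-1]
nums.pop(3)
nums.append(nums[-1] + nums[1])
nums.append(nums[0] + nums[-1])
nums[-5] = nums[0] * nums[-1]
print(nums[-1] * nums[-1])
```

100

nums[3] = nums[2]-nums[-1] = 4-0 = 4 → [3, 7, 4, 4, 0]
pop(3) removes 4 → [3, 7, 4, 0]
append nums[-1]+nums[1] = 0+7 = 7 → [3, 7, 4, 0, 7]
append nums[0]+nums[-1] = 3+7 = 10 → [3, 7, 4, 0, 7, 10]
nums[-5] = nums[0]*nums[-1] = 3*10 = 30 → [3, 30, 4, 0, 7, 10]
nums[-1]*nums[-1] = 10*10 = 100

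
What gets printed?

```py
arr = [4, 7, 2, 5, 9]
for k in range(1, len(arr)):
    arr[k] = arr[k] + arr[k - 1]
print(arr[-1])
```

k=1: arr[1] = 7+4 = 11 → [4, 11, 2, 5, 9]
k=2: arr[2] = 2+11 = 13 → [4, 11, 13, 5, 9]
k=3: arr[3] = 5+13 = 18 → [4, 11, 13, 18, 9]
k=4: arr[4] = 9+18 = 27 → [4, 11, 13, 18, 27]

27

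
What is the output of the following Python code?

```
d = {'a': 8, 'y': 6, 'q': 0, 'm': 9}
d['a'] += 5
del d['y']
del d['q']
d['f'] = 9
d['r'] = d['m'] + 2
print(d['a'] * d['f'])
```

117

d['a'] = 8+5 = 13 → {'a': 13, 'y': 6, 'q': 0, 'm': 9}
del 'y' → {'a': 13, 'q': 0, 'm': 9}
del 'q' → {'a': 13, 'm': 9}
d['f'] = 9 → {'a': 13, 'm': 9, 'f': 9}
d['r'] = d['m']+2 = 11 → {'a': 13, 'm': 9, 'f': 9, 'r': 11}
d['a']*d['f'] = 13*9 = 117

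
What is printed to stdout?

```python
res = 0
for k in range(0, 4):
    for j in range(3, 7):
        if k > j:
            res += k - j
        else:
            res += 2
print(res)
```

k=0,j=3: not 0>3, res = 0+2 = 2
k=0,j=4: not 0>4, res = 2+2 = 4
k=0,j=5: not 0>5, res = 4+2 = 6
k=0,j=6: not 0>6, res = 6+2 = 8
k=1,j=3: not 1>3, res = 8+2 = 10
k=1,j=4: not 1>4, res = 10+2 = 12
k=1,j=5: not 1>5, res = 12+2 = 14
k=1,j=6: not 1>6, res = 14+2 = 16
k=2,j=3: not 2>3, res = 16+2 = 18
k=2,j=4: not 2>4, res = 18+2 = 20
k=2,j=5: not 2>5, res = 20+2 = 22
k=2,j=6: not 2>6, res = 22+2 = 24
k=3,j=3: not 3>3, res = 24+2 = 26
k=3,j=4: not 3>4, res = 26+2 = 28
k=3,j=5: not 3>5, res = 28+2 = 30
k=3,j=6: not 3>6, res = 30+2 = 32

32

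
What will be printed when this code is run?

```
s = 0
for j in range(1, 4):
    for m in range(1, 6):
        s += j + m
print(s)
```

j=1,m=1: s = 0+2 = 2
j=1,m=2: s = 2+3 = 5
j=1,m=3: s = 5+4 = 9
j=1,m=4: s = 9+5 = 14
j=1,m=5: s = 14+6 = 20
j=2,m=1: s = 20+3 = 23
j=2,m=2: s = 23+4 = 27
j=2,m=3: s = 27+5 = 32
j=2,m=4: s = 32+6 = 38
j=2,m=5: s = 38+7 = 45
j=3,m=1: s = 45+4 = 49
j=3,m=2: s = 49+5 = 54
j=3,m=3: s = 54+6 = 60
j=3,m=4: s = 60+7 = 67
j=3,m=5: s = 67+8 = 75

75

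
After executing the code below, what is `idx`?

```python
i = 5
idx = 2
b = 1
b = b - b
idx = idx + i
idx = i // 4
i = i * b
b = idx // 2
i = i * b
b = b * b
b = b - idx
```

b = 1-1 = 0
idx = 2+5 = 7
idx = 5//4 = 1
i = 5*0 = 0
b = 1//2 = 0
i = 0*0 = 0
b = 0*0 = 0
b = 0-1 = -1

1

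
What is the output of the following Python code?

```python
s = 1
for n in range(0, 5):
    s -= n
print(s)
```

n=0: s = 1-0 = 1
n=1: s = 1-1 = 0
n=2: s = 0-2 = -2
n=3: s = (-2)-3 = -5
n=4: s = (-5)-4 = -9

-9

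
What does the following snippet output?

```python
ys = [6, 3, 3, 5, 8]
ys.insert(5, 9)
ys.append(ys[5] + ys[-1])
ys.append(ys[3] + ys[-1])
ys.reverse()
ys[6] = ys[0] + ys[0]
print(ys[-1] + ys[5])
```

insert 9 at 5 → [6, 3, 3, 5, 8, 9]
append ys[5]+ys[-1] = 9+9 = 18 → [6, 3, 3, 5, 8, 9, 18]
append ys[3]+ys[-1] = 5+18 = 23 → [6, 3, 3, 5, 8, 9, 18, 23]
reverse → [23, 18, 9, 8, 5, 3, 3, 6]
ys[6] = ys[0]+ys[0] = 23+23 = 46 → [23, 18, 9, 8, 5, 3, 46, 6]
ys[-1]+ys[5] = 6+3 = 9

9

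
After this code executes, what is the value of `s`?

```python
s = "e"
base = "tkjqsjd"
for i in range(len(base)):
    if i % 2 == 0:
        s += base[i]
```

'etjsd'

i=0: add 't' → 'et'
i=1: skip
i=2: add 'j' → 'etj'
i=3: skip
i=4: add 's' → 'etjs'
i=5: skip
i=6: add 'd' → 'etjsd'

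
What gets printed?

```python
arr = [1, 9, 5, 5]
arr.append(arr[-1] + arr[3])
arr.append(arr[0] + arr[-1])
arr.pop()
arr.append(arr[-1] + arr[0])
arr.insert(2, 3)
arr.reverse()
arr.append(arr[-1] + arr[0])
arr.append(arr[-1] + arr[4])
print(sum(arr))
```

append arr[-1]+arr[3] = 5+5 = 10 → [1, 9, 5, 5, 10]
append arr[0]+arr[-1] = 1+10 = 11 → [1, 9, 5, 5, 10, 11]
pop() removes 11 → [1, 9, 5, 5, 10]
append arr[-1]+arr[0] = 10+1 = 11 → [1, 9, 5, 5, 10, 11]
insert 3 at 2 → [1, 9, 3, 5, 5, 10, 11]
reverse → [11, 10, 5, 5, 3, 9, 1]
append arr[-1]+arr[0] = 1+11 = 12 → [11, 10, 5, 5, 3, 9, 1, 12]
append arr[-1]+arr[4] = 12+3 = 15 → [11, 10, 5, 5, 3, 9, 1, 12, 15]
sum = 71

71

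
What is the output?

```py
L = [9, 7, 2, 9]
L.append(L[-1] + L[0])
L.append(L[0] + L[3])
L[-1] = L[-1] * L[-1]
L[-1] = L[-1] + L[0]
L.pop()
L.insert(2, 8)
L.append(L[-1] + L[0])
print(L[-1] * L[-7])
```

append L[-1]+L[0] = 9+9 = 18 → [9, 7, 2, 9, 18]
append L[0]+L[3] = 9+9 = 18 → [9, 7, 2, 9, 18, 18]
L[-1] = L[-1]*L[-1] = 18*18 = 324 → [9, 7, 2, 9, 18, 324]
L[-1] = L[-1]+L[0] = 324+9 = 333 → [9, 7, 2, 9, 18, 333]
pop() removes 333 → [9, 7, 2, 9, 18]
insert 8 at 2 → [9, 7, 8, 2, 9, 18]
append L[-1]+L[0] = 18+9 = 27 → [9, 7, 8, 2, 9, 18, 27]
L[-1]*L[-7] = 27*9 = 243

243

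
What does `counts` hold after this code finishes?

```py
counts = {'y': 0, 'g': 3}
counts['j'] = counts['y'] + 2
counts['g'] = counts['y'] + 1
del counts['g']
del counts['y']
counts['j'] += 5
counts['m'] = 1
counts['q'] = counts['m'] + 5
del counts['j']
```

counts['j'] = counts['y']+2 = 2 → {'y': 0, 'g': 3, 'j': 2}
counts['g'] = counts['y']+1 = 1 → {'y': 0, 'g': 1, 'j': 2}
del 'g' → {'y': 0, 'j': 2}
del 'y' → {'j': 2}
counts['j'] = 2+5 = 7 → {'j': 7}
counts['m'] = 1 → {'j': 7, 'm': 1}
counts['q'] = counts['m']+5 = 6 → {'j': 7, 'm': 1, 'q': 6}
del 'j' → {'m': 1, 'q': 6}

{'m': 1, 'q': 6}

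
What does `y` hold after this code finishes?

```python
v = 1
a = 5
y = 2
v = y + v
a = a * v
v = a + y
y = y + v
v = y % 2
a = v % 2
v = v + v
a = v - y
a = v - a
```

19

v = 2+1 = 3
a = 5*3 = 15
v = 15+2 = 17
y = 2+17 = 19
v = 19%2 = 1
a = 1%2 = 1
v = 1+1 = 2
a = 2-19 = -17
a = 2-(-17) = 19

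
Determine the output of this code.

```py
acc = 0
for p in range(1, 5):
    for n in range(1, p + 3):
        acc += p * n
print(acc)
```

155

p=1,n=1: acc = 0+1 = 1
p=1,n=2: acc = 1+2 = 3
p=1,n=3: acc = 3+3 = 6
p=2,n=1: acc = 6+2 = 8
p=2,n=2: acc = 8+4 = 12
p=2,n=3: acc = 12+6 = 18
p=2,n=4: acc = 18+8 = 26
p=3,n=1: acc = 26+3 = 29
p=3,n=2: acc = 29+6 = 35
p=3,n=3: acc = 35+9 = 44
p=3,n=4: acc = 44+12 = 56
p=3,n=5: acc = 56+15 = 71
p=4,n=1: acc = 71+4 = 75
p=4,n=2: acc = 75+8 = 83
p=4,n=3: acc = 83+12 = 95
p=4,n=4: acc = 95+16 = 111
p=4,n=5: acc = 111+20 = 131
p=4,n=6: acc = 131+24 = 155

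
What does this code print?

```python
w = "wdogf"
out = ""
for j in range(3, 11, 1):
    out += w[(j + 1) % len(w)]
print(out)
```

fwdogfwd

j=3: add w[4]='f' → 'f'
j=4: add w[0]='w' → 'fw'
j=5: add w[1]='d' → 'fwd'
j=6: add w[2]='o' → 'fwdo'
j=7: add w[3]='g' → 'fwdog'
j=8: add w[4]='f' → 'fwdogf'
j=9: add w[0]='w' → 'fwdogfw'
j=10: add w[1]='d' → 'fwdogfwd'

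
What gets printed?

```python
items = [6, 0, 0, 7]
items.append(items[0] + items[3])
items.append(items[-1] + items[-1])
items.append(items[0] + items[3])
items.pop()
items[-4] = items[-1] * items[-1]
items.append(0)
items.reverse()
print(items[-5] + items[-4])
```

20

append items[0]+items[3] = 6+7 = 13 → [6, 0, 0, 7, 13]
append items[-1]+items[-1] = 13+13 = 26 → [6, 0, 0, 7, 13, 26]
append items[0]+items[3] = 6+7 = 13 → [6, 0, 0, 7, 13, 26, 13]
pop() removes 13 → [6, 0, 0, 7, 13, 26]
items[-4] = items[-1]*items[-1] = 26*26 = 676 → [6, 0, 676, 7, 13, 26]
append 0 → [6, 0, 676, 7, 13, 26, 0]
reverse → [0, 26, 13, 7, 676, 0, 6]
items[-5]+items[-4] = 13+7 = 20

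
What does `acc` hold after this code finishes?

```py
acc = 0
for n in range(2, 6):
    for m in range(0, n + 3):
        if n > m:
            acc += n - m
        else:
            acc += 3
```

70

n=2,m=0: 2>0, acc = 0+2 = 2
n=2,m=1: 2>1, acc = 2+1 = 3
n=2,m=2: not 2>2, acc = 3+3 = 6
n=2,m=3: not 2>3, acc = 6+3 = 9
n=2,m=4: not 2>4, acc = 9+3 = 12
n=3,m=0: 3>0, acc = 12+3 = 15
n=3,m=1: 3>1, acc = 15+2 = 17
n=3,m=2: 3>2, acc = 17+1 = 18
n=3,m=3: not 3>3, acc = 18+3 = 21
n=3,m=4: not 3>4, acc = 21+3 = 24
n=3,m=5: not 3>5, acc = 24+3 = 27
n=4,m=0: 4>0, acc = 27+4 = 31
n=4,m=1: 4>1, acc = 31+3 = 34
n=4,m=2: 4>2, acc = 34+2 = 36
n=4,m=3: 4>3, acc = 36+1 = 37
n=4,m=4: not 4>4, acc = 37+3 = 40
n=4,m=5: not 4>5, acc = 40+3 = 43
n=4,m=6: not 4>6, acc = 43+3 = 46
n=5,m=0: 5>0, acc = 46+5 = 51
n=5,m=1: 5>1, acc = 51+4 = 55
n=5,m=2: 5>2, acc = 55+3 = 58
n=5,m=3: 5>3, acc = 58+2 = 60
n=5,m=4: 5>4, acc = 60+1 = 61
n=5,m=5: not 5>5, acc = 61+3 = 64
n=5,m=6: not 5>6, acc = 64+3 = 67
n=5,m=7: not 5>7, acc = 67+3 = 70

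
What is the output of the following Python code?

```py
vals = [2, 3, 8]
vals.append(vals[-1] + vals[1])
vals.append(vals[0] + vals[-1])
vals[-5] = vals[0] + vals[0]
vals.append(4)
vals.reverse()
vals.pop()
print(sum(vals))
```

append vals[-1]+vals[1] = 8+3 = 11 → [2, 3, 8, 11]
append vals[0]+vals[-1] = 2+11 = 13 → [2, 3, 8, 11, 13]
vals[-5] = vals[0]+vals[0] = 2+2 = 4 → [4, 3, 8, 11, 13]
append 4 → [4, 3, 8, 11, 13, 4]
reverse → [4, 13, 11, 8, 3, 4]
pop() removes 4 → [4, 13, 11, 8, 3]
sum = 39

39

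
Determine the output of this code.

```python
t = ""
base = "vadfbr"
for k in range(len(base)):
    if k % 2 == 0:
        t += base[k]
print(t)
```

k=0: add 'v' → 'v'
k=1: skip
k=2: add 'd' → 'vd'
k=3: skip
k=4: add 'b' → 'vdb'
k=5: skip

vdb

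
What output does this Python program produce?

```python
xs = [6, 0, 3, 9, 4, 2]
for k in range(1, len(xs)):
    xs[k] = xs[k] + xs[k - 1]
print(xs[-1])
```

k=1: xs[1] = 0+6 = 6 → [6, 6, 3, 9, 4, 2]
k=2: xs[2] = 3+6 = 9 → [6, 6, 9, 9, 4, 2]
k=3: xs[3] = 9+9 = 18 → [6, 6, 9, 18, 4, 2]
k=4: xs[4] = 4+18 = 22 → [6, 6, 9, 18, 22, 2]
k=5: xs[5] = 2+22 = 24 → [6, 6, 9, 18, 22, 24]

24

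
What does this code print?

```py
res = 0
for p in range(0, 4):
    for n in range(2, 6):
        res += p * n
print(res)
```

p=0,n=2: res = 0+0 = 0
p=0,n=3: res = 0+0 = 0
p=0,n=4: res = 0+0 = 0
p=0,n=5: res = 0+0 = 0
p=1,n=2: res = 0+2 = 2
p=1,n=3: res = 2+3 = 5
p=1,n=4: res = 5+4 = 9
p=1,n=5: res = 9+5 = 14
p=2,n=2: res = 14+4 = 18
p=2,n=3: res = 18+6 = 24
p=2,n=4: res = 24+8 = 32
p=2,n=5: res = 32+10 = 42
p=3,n=2: res = 42+6 = 48
p=3,n=3: res = 48+9 = 57
p=3,n=4: res = 57+12 = 69
p=3,n=5: res = 69+15 = 84

84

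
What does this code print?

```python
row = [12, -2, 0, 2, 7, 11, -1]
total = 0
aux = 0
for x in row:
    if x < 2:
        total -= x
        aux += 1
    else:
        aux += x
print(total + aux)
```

x=12: not <2; aux=12
x=-2: <2, total = 0-(-2) = 2; aux=13
x=0: <2, total = 2-0 = 2; aux=14
x=2: not <2; aux=16
x=7: not <2; aux=23
x=11: not <2; aux=34
x=-1: <2, total = 2-(-1) = 3; aux=35
total+aux = 3+35 = 38

38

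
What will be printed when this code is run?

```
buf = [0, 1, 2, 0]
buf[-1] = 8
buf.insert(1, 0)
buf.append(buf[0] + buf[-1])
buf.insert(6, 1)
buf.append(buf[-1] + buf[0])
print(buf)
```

[0, 0, 1, 2, 8, 8, 1, 1]

buf[-1] = 8 → [0, 1, 2, 8]
insert 0 at 1 → [0, 0, 1, 2, 8]
append buf[0]+buf[-1] = 0+8 = 8 → [0, 0, 1, 2, 8, 8]
insert 1 at 6 → [0, 0, 1, 2, 8, 8, 1]
append buf[-1]+buf[0] = 1+0 = 1 → [0, 0, 1, 2, 8, 8, 1, 1]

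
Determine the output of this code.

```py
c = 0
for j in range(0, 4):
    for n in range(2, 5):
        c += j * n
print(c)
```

54

j=0,n=2: c = 0+0 = 0
j=0,n=3: c = 0+0 = 0
j=0,n=4: c = 0+0 = 0
j=1,n=2: c = 0+2 = 2
j=1,n=3: c = 2+3 = 5
j=1,n=4: c = 5+4 = 9
j=2,n=2: c = 9+4 = 13
j=2,n=3: c = 13+6 = 19
j=2,n=4: c = 19+8 = 27
j=3,n=2: c = 27+6 = 33
j=3,n=3: c = 33+9 = 42
j=3,n=4: c = 42+12 = 54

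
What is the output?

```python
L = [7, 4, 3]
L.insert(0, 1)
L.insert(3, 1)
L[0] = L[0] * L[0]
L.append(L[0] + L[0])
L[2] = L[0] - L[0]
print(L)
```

[1, 7, 0, 1, 3, 2]

insert 1 at 0 → [1, 7, 4, 3]
insert 1 at 3 → [1, 7, 4, 1, 3]
L[0] = L[0]*L[0] = 1*1 = 1 → [1, 7, 4, 1, 3]
append L[0]+L[0] = 1+1 = 2 → [1, 7, 4, 1, 3, 2]
L[2] = L[0]-L[0] = 1-1 = 0 → [1, 7, 0, 1, 3, 2]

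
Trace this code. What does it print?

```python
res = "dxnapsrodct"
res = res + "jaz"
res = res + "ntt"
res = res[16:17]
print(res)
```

t

+ 'jaz' → 'dxnapsrodctjaz'
+ 'ntt' → 'dxnapsrodctjazntt'
slice [16:17] → 't'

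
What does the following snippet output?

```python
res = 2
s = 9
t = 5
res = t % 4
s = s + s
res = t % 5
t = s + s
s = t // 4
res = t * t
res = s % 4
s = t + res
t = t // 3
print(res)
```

res = 5%4 = 1
s = 9+9 = 18
res = 5%5 = 0
t = 18+18 = 36
s = 36//4 = 9
res = 36*36 = 1296
res = 9%4 = 1
s = 36+1 = 37
t = 36//3 = 12

1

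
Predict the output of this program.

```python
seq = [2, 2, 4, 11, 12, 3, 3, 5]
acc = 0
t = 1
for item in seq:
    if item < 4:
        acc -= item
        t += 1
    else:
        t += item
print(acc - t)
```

-47

item=2: <4, acc = 0-2 = -2; t=2
item=2: <4, acc = (-2)-2 = -4; t=3
item=4: not <4; t=7
item=11: not <4; t=18
item=12: not <4; t=30
item=3: <4, acc = (-4)-3 = -7; t=31
item=3: <4, acc = (-7)-3 = -10; t=32
item=5: not <4; t=37
acc-t = (-10)-37 = -47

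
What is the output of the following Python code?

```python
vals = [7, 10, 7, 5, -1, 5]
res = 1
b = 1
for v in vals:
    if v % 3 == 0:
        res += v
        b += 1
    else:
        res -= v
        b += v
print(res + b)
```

v=7: not %3==0, res = 1-7 = -6; b=8
v=10: not %3==0, res = (-6)-10 = -16; b=18
v=7: not %3==0, res = (-16)-7 = -23; b=25
v=5: not %3==0, res = (-23)-5 = -28; b=30
v=-1: not %3==0, res = (-28)-(-1) = -27; b=29
v=5: not %3==0, res = (-27)-5 = -32; b=34
res+b = (-32)+34 = 2

2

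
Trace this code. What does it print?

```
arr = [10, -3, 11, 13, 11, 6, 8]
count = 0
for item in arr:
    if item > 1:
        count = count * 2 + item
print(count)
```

664

item=10: >1, count = 0*2+10 = 10
item=-3: not >1
item=11: >1, count = 10*2+11 = 31
item=13: >1, count = 31*2+13 = 75
item=11: >1, count = 75*2+11 = 161
item=6: >1, count = 161*2+6 = 328
item=8: >1, count = 328*2+8 = 664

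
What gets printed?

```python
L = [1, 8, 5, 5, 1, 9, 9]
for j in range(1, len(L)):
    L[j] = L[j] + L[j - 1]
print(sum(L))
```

j=1: L[1] = 8+1 = 9 → [1, 9, 5, 5, 1, 9, 9]
j=2: L[2] = 5+9 = 14 → [1, 9, 14, 5, 1, 9, 9]
j=3: L[3] = 5+14 = 19 → [1, 9, 14, 19, 1, 9, 9]
j=4: L[4] = 1+19 = 20 → [1, 9, 14, 19, 20, 9, 9]
j=5: L[5] = 9+20 = 29 → [1, 9, 14, 19, 20, 29, 9]
j=6: L[6] = 9+29 = 38 → [1, 9, 14, 19, 20, 29, 38]
sum = 130

130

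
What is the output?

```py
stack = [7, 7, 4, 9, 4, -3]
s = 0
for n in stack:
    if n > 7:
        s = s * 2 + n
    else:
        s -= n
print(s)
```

-28

n=7: not >7, s = 0-7 = -7
n=7: not >7, s = (-7)-7 = -14
n=4: not >7, s = (-14)-4 = -18
n=9: >7, s = (-18)*2+9 = -27
n=4: not >7, s = (-27)-4 = -31
n=-3: not >7, s = (-31)-(-3) = -28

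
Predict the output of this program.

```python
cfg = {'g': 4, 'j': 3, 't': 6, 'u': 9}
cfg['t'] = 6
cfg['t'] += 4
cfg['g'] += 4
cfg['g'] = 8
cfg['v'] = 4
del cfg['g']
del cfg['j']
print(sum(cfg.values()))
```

cfg['t'] = 6 → {'g': 4, 'j': 3, 't': 6, 'u': 9}
cfg['t'] = 6+4 = 10 → {'g': 4, 'j': 3, 't': 10, 'u': 9}
cfg['g'] = 4+4 = 8 → {'g': 8, 'j': 3, 't': 10, 'u': 9}
cfg['g'] = 8 → {'g': 8, 'j': 3, 't': 10, 'u': 9}
cfg['v'] = 4 → {'g': 8, 'j': 3, 't': 10, 'u': 9, 'v': 4}
del 'g' → {'j': 3, 't': 10, 'u': 9, 'v': 4}
del 'j' → {'t': 10, 'u': 9, 'v': 4}
sum of values = 23

23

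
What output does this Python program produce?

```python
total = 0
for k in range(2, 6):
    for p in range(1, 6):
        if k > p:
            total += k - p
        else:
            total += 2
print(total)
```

k=2,p=1: 2>1, total = 0+1 = 1
k=2,p=2: not 2>2, total = 1+2 = 3
k=2,p=3: not 2>3, total = 3+2 = 5
k=2,p=4: not 2>4, total = 5+2 = 7
k=2,p=5: not 2>5, total = 7+2 = 9
k=3,p=1: 3>1, total = 9+2 = 11
k=3,p=2: 3>2, total = 11+1 = 12
k=3,p=3: not 3>3, total = 12+2 = 14
k=3,p=4: not 3>4, total = 14+2 = 16
k=3,p=5: not 3>5, total = 16+2 = 18
k=4,p=1: 4>1, total = 18+3 = 21
k=4,p=2: 4>2, total = 21+2 = 23
k=4,p=3: 4>3, total = 23+1 = 24
k=4,p=4: not 4>4, total = 24+2 = 26
k=4,p=5: not 4>5, total = 26+2 = 28
k=5,p=1: 5>1, total = 28+4 = 32
k=5,p=2: 5>2, total = 32+3 = 35
k=5,p=3: 5>3, total = 35+2 = 37
k=5,p=4: 5>4, total = 37+1 = 38
k=5,p=5: not 5>5, total = 38+2 = 40

40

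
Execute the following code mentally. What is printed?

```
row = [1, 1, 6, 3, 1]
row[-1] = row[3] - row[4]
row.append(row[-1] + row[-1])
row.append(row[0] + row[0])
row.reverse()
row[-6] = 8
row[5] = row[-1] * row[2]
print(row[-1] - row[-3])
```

row[-1] = row[3]-row[4] = 3-1 = 2 → [1, 1, 6, 3, 2]
append row[-1]+row[-1] = 2+2 = 4 → [1, 1, 6, 3, 2, 4]
append row[0]+row[0] = 1+1 = 2 → [1, 1, 6, 3, 2, 4, 2]
reverse → [2, 4, 2, 3, 6, 1, 1]
row[-6] = 8 → [2, 8, 2, 3, 6, 1, 1]
row[5] = row[-1]*row[2] = 1*2 = 2 → [2, 8, 2, 3, 6, 2, 1]
row[-1]-row[-3] = 1-6 = -5

-5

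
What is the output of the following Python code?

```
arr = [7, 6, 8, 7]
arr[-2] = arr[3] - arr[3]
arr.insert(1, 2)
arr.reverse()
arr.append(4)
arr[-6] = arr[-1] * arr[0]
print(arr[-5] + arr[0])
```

28

arr[-2] = arr[3]-arr[3] = 7-7 = 0 → [7, 6, 0, 7]
insert 2 at 1 → [7, 2, 6, 0, 7]
reverse → [7, 0, 6, 2, 7]
append 4 → [7, 0, 6, 2, 7, 4]
arr[-6] = arr[-1]*arr[0] = 4*7 = 28 → [28, 0, 6, 2, 7, 4]
arr[-5]+arr[0] = 0+28 = 28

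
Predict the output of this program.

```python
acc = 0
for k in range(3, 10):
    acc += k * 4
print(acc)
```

168

k=3: acc = 0+3*4 = 12
k=4: acc = 12+4*4 = 28
k=5: acc = 28+5*4 = 48
k=6: acc = 48+6*4 = 72
k=7: acc = 72+7*4 = 100
k=8: acc = 100+8*4 = 132
k=9: acc = 132+9*4 = 168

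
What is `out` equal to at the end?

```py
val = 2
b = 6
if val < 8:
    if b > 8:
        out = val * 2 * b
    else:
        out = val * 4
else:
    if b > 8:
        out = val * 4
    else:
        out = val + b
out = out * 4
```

32

val=2, b=6
val < 8 is True; b > 8 is False
→ out = val * 4 = 8
out = 8*4 = 32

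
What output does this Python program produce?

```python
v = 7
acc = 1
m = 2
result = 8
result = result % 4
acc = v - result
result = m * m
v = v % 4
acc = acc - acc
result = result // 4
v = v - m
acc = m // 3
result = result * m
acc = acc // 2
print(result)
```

2

result = 8%4 = 0
acc = 7-0 = 7
result = 2*2 = 4
v = 7%4 = 3
acc = 7-7 = 0
result = 4//4 = 1
v = 3-2 = 1
acc = 2//3 = 0
result = 1*2 = 2
acc = 0//2 = 0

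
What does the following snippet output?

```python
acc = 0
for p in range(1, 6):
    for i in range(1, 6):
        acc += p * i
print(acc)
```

225

p=1,i=1: acc = 0+1 = 1
p=1,i=2: acc = 1+2 = 3
p=1,i=3: acc = 3+3 = 6
p=1,i=4: acc = 6+4 = 10
p=1,i=5: acc = 10+5 = 15
p=2,i=1: acc = 15+2 = 17
p=2,i=2: acc = 17+4 = 21
p=2,i=3: acc = 21+6 = 27
p=2,i=4: acc = 27+8 = 35
p=2,i=5: acc = 35+10 = 45
p=3,i=1: acc = 45+3 = 48
p=3,i=2: acc = 48+6 = 54
p=3,i=3: acc = 54+9 = 63
p=3,i=4: acc = 63+12 = 75
p=3,i=5: acc = 75+15 = 90
p=4,i=1: acc = 90+4 = 94
p=4,i=2: acc = 94+8 = 102
p=4,i=3: acc = 102+12 = 114
p=4,i=4: acc = 114+16 = 130
p=4,i=5: acc = 130+20 = 150
p=5,i=1: acc = 150+5 = 155
p=5,i=2: acc = 155+10 = 165
p=5,i=3: acc = 165+15 = 180
p=5,i=4: acc = 180+20 = 200
p=5,i=5: acc = 200+25 = 225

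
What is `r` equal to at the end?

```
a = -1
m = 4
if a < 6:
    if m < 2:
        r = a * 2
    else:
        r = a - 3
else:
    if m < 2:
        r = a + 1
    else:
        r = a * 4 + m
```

a=-1, m=4
a < 6 is True; m < 2 is False
→ r = a - 3 = -4

-4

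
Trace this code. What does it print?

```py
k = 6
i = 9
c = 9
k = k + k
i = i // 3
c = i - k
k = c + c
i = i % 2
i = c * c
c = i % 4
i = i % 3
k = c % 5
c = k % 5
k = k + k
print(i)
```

k = 6+6 = 12
i = 9//3 = 3
c = 3-12 = -9
k = (-9)+(-9) = -18
i = 3%2 = 1
i = (-9)*(-9) = 81
c = 81%4 = 1
i = 81%3 = 0
k = 1%5 = 1
c = 1%5 = 1
k = 1+1 = 2

0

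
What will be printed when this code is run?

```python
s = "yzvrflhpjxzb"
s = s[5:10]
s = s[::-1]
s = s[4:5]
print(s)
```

slice [5:10] → 'lhpjx'
reverse → 'xjphl'
slice [4:5] → 'l'

l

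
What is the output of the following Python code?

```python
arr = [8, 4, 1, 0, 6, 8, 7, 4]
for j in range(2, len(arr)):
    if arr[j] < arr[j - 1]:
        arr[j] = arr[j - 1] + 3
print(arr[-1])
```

22

j=2: 1<4, arr[2] = 4+3 = 7 → [8, 4, 7, 0, 6, 8, 7, 4]
j=3: 0<7, arr[3] = 7+3 = 10 → [8, 4, 7, 10, 6, 8, 7, 4]
j=4: 6<10, arr[4] = 10+3 = 13 → [8, 4, 7, 10, 13, 8, 7, 4]
j=5: 8<13, arr[5] = 13+3 = 16 → [8, 4, 7, 10, 13, 16, 7, 4]
j=6: 7<16, arr[6] = 16+3 = 19 → [8, 4, 7, 10, 13, 16, 19, 4]
j=7: 4<19, arr[7] = 19+3 = 22 → [8, 4, 7, 10, 13, 16, 19, 22]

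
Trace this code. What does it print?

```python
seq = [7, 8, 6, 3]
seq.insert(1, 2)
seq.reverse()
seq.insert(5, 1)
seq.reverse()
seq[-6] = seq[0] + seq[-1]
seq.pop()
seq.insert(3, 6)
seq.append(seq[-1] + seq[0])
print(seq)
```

[4, 7, 2, 6, 8, 6, 10]

insert 2 at 1 → [7, 2, 8, 6, 3]
reverse → [3, 6, 8, 2, 7]
insert 1 at 5 → [3, 6, 8, 2, 7, 1]
reverse → [1, 7, 2, 8, 6, 3]
seq[-6] = seq[0]+seq[-1] = 1+3 = 4 → [4, 7, 2, 8, 6, 3]
pop() removes 3 → [4, 7, 2, 8, 6]
insert 6 at 3 → [4, 7, 2, 6, 8, 6]
append seq[-1]+seq[0] = 6+4 = 10 → [4, 7, 2, 6, 8, 6, 10]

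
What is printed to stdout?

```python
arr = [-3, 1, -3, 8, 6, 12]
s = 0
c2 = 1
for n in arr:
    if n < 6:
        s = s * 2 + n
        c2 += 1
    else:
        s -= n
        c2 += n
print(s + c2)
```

-9

n=-3: <6, s = 0*2+(-3) = -3; c2=2
n=1: <6, s = (-3)*2+1 = -5; c2=3
n=-3: <6, s = (-5)*2+(-3) = -13; c2=4
n=8: not <6, s = (-13)-8 = -21; c2=12
n=6: not <6, s = (-21)-6 = -27; c2=18
n=12: not <6, s = (-27)-12 = -39; c2=30
s+c2 = (-39)+30 = -9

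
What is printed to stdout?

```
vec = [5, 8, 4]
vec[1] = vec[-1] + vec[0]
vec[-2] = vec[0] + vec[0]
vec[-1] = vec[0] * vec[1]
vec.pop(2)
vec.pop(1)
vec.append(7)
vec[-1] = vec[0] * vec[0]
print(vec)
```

vec[1] = vec[-1]+vec[0] = 4+5 = 9 → [5, 9, 4]
vec[-2] = vec[0]+vec[0] = 5+5 = 10 → [5, 10, 4]
vec[-1] = vec[0]*vec[1] = 5*10 = 50 → [5, 10, 50]
pop(2) removes 50 → [5, 10]
pop(1) removes 10 → [5]
append 7 → [5, 7]
vec[-1] = vec[0]*vec[0] = 5*5 = 25 → [5, 25]

[5, 25]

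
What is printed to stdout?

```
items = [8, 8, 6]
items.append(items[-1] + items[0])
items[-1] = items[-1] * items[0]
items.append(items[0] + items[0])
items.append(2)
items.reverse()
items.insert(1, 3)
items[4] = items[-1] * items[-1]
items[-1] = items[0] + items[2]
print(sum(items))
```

append items[-1]+items[0] = 6+8 = 14 → [8, 8, 6, 14]
items[-1] = items[-1]*items[0] = 14*8 = 112 → [8, 8, 6, 112]
append items[0]+items[0] = 8+8 = 16 → [8, 8, 6, 112, 16]
append 2 → [8, 8, 6, 112, 16, 2]
reverse → [2, 16, 112, 6, 8, 8]
insert 3 at 1 → [2, 3, 16, 112, 6, 8, 8]
items[4] = items[-1]*items[-1] = 8*8 = 64 → [2, 3, 16, 112, 64, 8, 8]
items[-1] = items[0]+items[2] = 2+16 = 18 → [2, 3, 16, 112, 64, 8, 18]
sum = 223

223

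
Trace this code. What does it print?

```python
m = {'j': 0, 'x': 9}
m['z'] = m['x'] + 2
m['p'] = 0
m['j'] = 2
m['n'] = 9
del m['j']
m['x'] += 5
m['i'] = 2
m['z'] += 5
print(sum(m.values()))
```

m['z'] = m['x']+2 = 11 → {'j': 0, 'x': 9, 'z': 11}
m['p'] = 0 → {'j': 0, 'x': 9, 'z': 11, 'p': 0}
m['j'] = 2 → {'j': 2, 'x': 9, 'z': 11, 'p': 0}
m['n'] = 9 → {'j': 2, 'x': 9, 'z': 11, 'p': 0, 'n': 9}
del 'j' → {'x': 9, 'z': 11, 'p': 0, 'n': 9}
m['x'] = 9+5 = 14 → {'x': 14, 'z': 11, 'p': 0, 'n': 9}
m['i'] = 2 → {'x': 14, 'z': 11, 'p': 0, 'n': 9, 'i': 2}
m['z'] = 11+5 = 16 → {'x': 14, 'z': 16, 'p': 0, 'n': 9, 'i': 2}
sum of values = 41

41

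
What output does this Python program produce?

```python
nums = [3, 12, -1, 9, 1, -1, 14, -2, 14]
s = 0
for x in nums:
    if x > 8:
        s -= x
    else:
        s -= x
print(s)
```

-49

x=3: not >8, s = 0-3 = -3
x=12: >8, s = (-3)-12 = -15
x=-1: not >8, s = (-15)-(-1) = -14
x=9: >8, s = (-14)-9 = -23
x=1: not >8, s = (-23)-1 = -24
x=-1: not >8, s = (-24)-(-1) = -23
x=14: >8, s = (-23)-14 = -37
x=-2: not >8, s = (-37)-(-2) = -35
x=14: >8, s = (-35)-14 = -49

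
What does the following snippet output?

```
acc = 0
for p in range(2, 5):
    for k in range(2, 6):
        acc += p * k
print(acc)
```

p=2,k=2: acc = 0+4 = 4
p=2,k=3: acc = 4+6 = 10
p=2,k=4: acc = 10+8 = 18
p=2,k=5: acc = 18+10 = 28
p=3,k=2: acc = 28+6 = 34
p=3,k=3: acc = 34+9 = 43
p=3,k=4: acc = 43+12 = 55
p=3,k=5: acc = 55+15 = 70
p=4,k=2: acc = 70+8 = 78
p=4,k=3: acc = 78+12 = 90
p=4,k=4: acc = 90+16 = 106
p=4,k=5: acc = 106+20 = 126

126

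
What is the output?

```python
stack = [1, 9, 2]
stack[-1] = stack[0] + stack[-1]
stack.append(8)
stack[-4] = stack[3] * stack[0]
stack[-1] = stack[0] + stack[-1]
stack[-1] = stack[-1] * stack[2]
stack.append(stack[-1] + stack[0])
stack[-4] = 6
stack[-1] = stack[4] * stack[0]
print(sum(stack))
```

stack[-1] = stack[0]+stack[-1] = 1+2 = 3 → [1, 9, 3]
append 8 → [1, 9, 3, 8]
stack[-4] = stack[3]*stack[0] = 8*1 = 8 → [8, 9, 3, 8]
stack[-1] = stack[0]+stack[-1] = 8+8 = 16 → [8, 9, 3, 16]
stack[-1] = stack[-1]*stack[2] = 16*3 = 48 → [8, 9, 3, 48]
append stack[-1]+stack[0] = 48+8 = 56 → [8, 9, 3, 48, 56]
stack[-4] = 6 → [8, 6, 3, 48, 56]
stack[-1] = stack[4]*stack[0] = 56*8 = 448 → [8, 6, 3, 48, 448]
sum = 513

513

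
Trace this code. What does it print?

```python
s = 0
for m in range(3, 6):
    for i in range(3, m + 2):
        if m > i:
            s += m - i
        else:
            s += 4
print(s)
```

28

m=3,i=3: not 3>3, s = 0+4 = 4
m=3,i=4: not 3>4, s = 4+4 = 8
m=4,i=3: 4>3, s = 8+1 = 9
m=4,i=4: not 4>4, s = 9+4 = 13
m=4,i=5: not 4>5, s = 13+4 = 17
m=5,i=3: 5>3, s = 17+2 = 19
m=5,i=4: 5>4, s = 19+1 = 20
m=5,i=5: not 5>5, s = 20+4 = 24
m=5,i=6: not 5>6, s = 24+4 = 28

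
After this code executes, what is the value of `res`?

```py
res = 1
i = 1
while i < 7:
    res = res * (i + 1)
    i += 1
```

5040

i=1: res = 1*2 = 2
i=2: res = 2*3 = 6
i=3: res = 6*4 = 24
i=4: res = 24*5 = 120
i=5: res = 120*6 = 720
i=6: res = 720*7 = 5040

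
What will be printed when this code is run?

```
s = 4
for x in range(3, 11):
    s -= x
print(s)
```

x=3: s = 4-3 = 1
x=4: s = 1-4 = -3
x=5: s = (-3)-5 = -8
x=6: s = (-8)-6 = -14
x=7: s = (-14)-7 = -21
x=8: s = (-21)-8 = -29
x=9: s = (-29)-9 = -38
x=10: s = (-38)-10 = -48

-48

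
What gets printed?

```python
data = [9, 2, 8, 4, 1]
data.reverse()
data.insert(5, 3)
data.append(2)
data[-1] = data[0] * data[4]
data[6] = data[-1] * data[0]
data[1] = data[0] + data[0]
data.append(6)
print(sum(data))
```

reverse → [1, 4, 8, 2, 9]
insert 3 at 5 → [1, 4, 8, 2, 9, 3]
append 2 → [1, 4, 8, 2, 9, 3, 2]
data[-1] = data[0]*data[4] = 1*9 = 9 → [1, 4, 8, 2, 9, 3, 9]
data[6] = data[-1]*data[0] = 9*1 = 9 → [1, 4, 8, 2, 9, 3, 9]
data[1] = data[0]+data[0] = 1+1 = 2 → [1, 2, 8, 2, 9, 3, 9]
append 6 → [1, 2, 8, 2, 9, 3, 9, 6]
sum = 40

40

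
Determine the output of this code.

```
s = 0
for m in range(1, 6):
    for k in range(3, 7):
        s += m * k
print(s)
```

m=1,k=3: s = 0+3 = 3
m=1,k=4: s = 3+4 = 7
m=1,k=5: s = 7+5 = 12
m=1,k=6: s = 12+6 = 18
m=2,k=3: s = 18+6 = 24
m=2,k=4: s = 24+8 = 32
m=2,k=5: s = 32+10 = 42
m=2,k=6: s = 42+12 = 54
m=3,k=3: s = 54+9 = 63
m=3,k=4: s = 63+12 = 75
m=3,k=5: s = 75+15 = 90
m=3,k=6: s = 90+18 = 108
m=4,k=3: s = 108+12 = 120
m=4,k=4: s = 120+16 = 136
m=4,k=5: s = 136+20 = 156
m=4,k=6: s = 156+24 = 180
m=5,k=3: s = 180+15 = 195
m=5,k=4: s = 195+20 = 215
m=5,k=5: s = 215+25 = 240
m=5,k=6: s = 240+30 = 270

270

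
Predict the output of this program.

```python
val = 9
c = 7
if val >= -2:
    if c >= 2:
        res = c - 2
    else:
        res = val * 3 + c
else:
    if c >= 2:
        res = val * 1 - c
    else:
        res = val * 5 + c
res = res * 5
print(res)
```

25

val=9, c=7
val >= -2 is True; c >= 2 is True
→ res = c - 2 = 5
res = 5*5 = 25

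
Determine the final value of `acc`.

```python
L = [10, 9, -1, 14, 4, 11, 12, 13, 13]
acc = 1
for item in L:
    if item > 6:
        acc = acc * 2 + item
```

item=10: >6, acc = 1*2+10 = 12
item=9: >6, acc = 12*2+9 = 33
item=-1: not >6
item=14: >6, acc = 33*2+14 = 80
item=4: not >6
item=11: >6, acc = 80*2+11 = 171
item=12: >6, acc = 171*2+12 = 354
item=13: >6, acc = 354*2+13 = 721
item=13: >6, acc = 721*2+13 = 1455

1455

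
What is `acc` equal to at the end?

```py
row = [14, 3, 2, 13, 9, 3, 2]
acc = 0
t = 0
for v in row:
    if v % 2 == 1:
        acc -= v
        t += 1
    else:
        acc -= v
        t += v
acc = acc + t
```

v=14: not odd, acc = 0-14 = -14; t=14
v=3: odd, acc = (-14)-3 = -17; t=15
v=2: not odd, acc = (-17)-2 = -19; t=17
v=13: odd, acc = (-19)-13 = -32; t=18
v=9: odd, acc = (-32)-9 = -41; t=19
v=3: odd, acc = (-41)-3 = -44; t=20
v=2: not odd, acc = (-44)-2 = -46; t=22
acc+t = (-46)+22 = -24

-24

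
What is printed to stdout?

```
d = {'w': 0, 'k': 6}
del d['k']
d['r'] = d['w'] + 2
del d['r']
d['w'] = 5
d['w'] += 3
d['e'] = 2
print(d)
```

del 'k' → {'w': 0}
d['r'] = d['w']+2 = 2 → {'w': 0, 'r': 2}
del 'r' → {'w': 0}
d['w'] = 5 → {'w': 5}
d['w'] = 5+3 = 8 → {'w': 8}
d['e'] = 2 → {'w': 8, 'e': 2}

{'w': 8, 'e': 2}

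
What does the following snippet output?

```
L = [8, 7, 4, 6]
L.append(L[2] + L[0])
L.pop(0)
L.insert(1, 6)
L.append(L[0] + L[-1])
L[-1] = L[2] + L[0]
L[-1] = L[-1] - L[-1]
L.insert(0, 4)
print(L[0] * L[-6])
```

append L[2]+L[0] = 4+8 = 12 → [8, 7, 4, 6, 12]
pop(0) removes 8 → [7, 4, 6, 12]
insert 6 at 1 → [7, 6, 4, 6, 12]
append L[0]+L[-1] = 7+12 = 19 → [7, 6, 4, 6, 12, 19]
L[-1] = L[2]+L[0] = 4+7 = 11 → [7, 6, 4, 6, 12, 11]
L[-1] = L[-1]-L[-1] = 11-11 = 0 → [7, 6, 4, 6, 12, 0]
insert 4 at 0 → [4, 7, 6, 4, 6, 12, 0]
L[0]*L[-6] = 4*7 = 28

28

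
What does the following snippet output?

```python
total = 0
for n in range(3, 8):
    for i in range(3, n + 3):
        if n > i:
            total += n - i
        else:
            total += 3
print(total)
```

n=3,i=3: not 3>3, total = 0+3 = 3
n=3,i=4: not 3>4, total = 3+3 = 6
n=3,i=5: not 3>5, total = 6+3 = 9
n=4,i=3: 4>3, total = 9+1 = 10
n=4,i=4: not 4>4, total = 10+3 = 13
n=4,i=5: not 4>5, total = 13+3 = 16
n=4,i=6: not 4>6, total = 16+3 = 19
n=5,i=3: 5>3, total = 19+2 = 21
n=5,i=4: 5>4, total = 21+1 = 22
n=5,i=5: not 5>5, total = 22+3 = 25
n=5,i=6: not 5>6, total = 25+3 = 28
n=5,i=7: not 5>7, total = 28+3 = 31
n=6,i=3: 6>3, total = 31+3 = 34
n=6,i=4: 6>4, total = 34+2 = 36
n=6,i=5: 6>5, total = 36+1 = 37
n=6,i=6: not 6>6, total = 37+3 = 40
n=6,i=7: not 6>7, total = 40+3 = 43
n=6,i=8: not 6>8, total = 43+3 = 46
n=7,i=3: 7>3, total = 46+4 = 50
n=7,i=4: 7>4, total = 50+3 = 53
n=7,i=5: 7>5, total = 53+2 = 55
n=7,i=6: 7>6, total = 55+1 = 56
n=7,i=7: not 7>7, total = 56+3 = 59
n=7,i=8: not 7>8, total = 59+3 = 62
n=7,i=9: not 7>9, total = 62+3 = 65

65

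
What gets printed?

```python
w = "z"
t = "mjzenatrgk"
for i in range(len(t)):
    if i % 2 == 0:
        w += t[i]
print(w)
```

zmzntg

i=0: add 'm' → 'zm'
i=1: skip
i=2: add 'z' → 'zmz'
i=3: skip
i=4: add 'n' → 'zmzn'
i=5: skip
i=6: add 't' → 'zmznt'
i=7: skip
i=8: add 'g' → 'zmzntg'
i=9: skip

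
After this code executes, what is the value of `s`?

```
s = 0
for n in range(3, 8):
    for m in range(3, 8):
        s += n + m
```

n=3,m=3: s = 0+6 = 6
n=3,m=4: s = 6+7 = 13
n=3,m=5: s = 13+8 = 21
n=3,m=6: s = 21+9 = 30
n=3,m=7: s = 30+10 = 40
n=4,m=3: s = 40+7 = 47
n=4,m=4: s = 47+8 = 55
n=4,m=5: s = 55+9 = 64
n=4,m=6: s = 64+10 = 74
n=4,m=7: s = 74+11 = 85
n=5,m=3: s = 85+8 = 93
n=5,m=4: s = 93+9 = 102
n=5,m=5: s = 102+10 = 112
n=5,m=6: s = 112+11 = 123
n=5,m=7: s = 123+12 = 135
n=6,m=3: s = 135+9 = 144
n=6,m=4: s = 144+10 = 154
n=6,m=5: s = 154+11 = 165
n=6,m=6: s = 165+12 = 177
n=6,m=7: s = 177+13 = 190
n=7,m=3: s = 190+10 = 200
n=7,m=4: s = 200+11 = 211
n=7,m=5: s = 211+12 = 223
n=7,m=6: s = 223+13 = 236
n=7,m=7: s = 236+14 = 250

250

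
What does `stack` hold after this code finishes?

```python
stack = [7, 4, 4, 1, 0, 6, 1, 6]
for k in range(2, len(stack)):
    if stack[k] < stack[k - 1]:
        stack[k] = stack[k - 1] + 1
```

k=2: 4>=4, unchanged → [7, 4, 4, 1, 0, 6, 1, 6]
k=3: 1<4, stack[3] = 4+1 = 5 → [7, 4, 4, 5, 0, 6, 1, 6]
k=4: 0<5, stack[4] = 5+1 = 6 → [7, 4, 4, 5, 6, 6, 1, 6]
k=5: 6>=6, unchanged → [7, 4, 4, 5, 6, 6, 1, 6]
k=6: 1<6, stack[6] = 6+1 = 7 → [7, 4, 4, 5, 6, 6, 7, 6]
k=7: 6<7, stack[7] = 7+1 = 8 → [7, 4, 4, 5, 6, 6, 7, 8]

[7, 4, 4, 5, 6, 6, 7, 8]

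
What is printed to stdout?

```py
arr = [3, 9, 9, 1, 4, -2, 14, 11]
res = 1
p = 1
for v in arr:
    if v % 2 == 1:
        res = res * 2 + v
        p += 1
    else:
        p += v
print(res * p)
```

v=3: odd, res = 1*2+3 = 5; p=2
v=9: odd, res = 5*2+9 = 19; p=3
v=9: odd, res = 19*2+9 = 47; p=4
v=1: odd, res = 47*2+1 = 95; p=5
v=4: not odd; p=9
v=-2: not odd; p=7
v=14: not odd; p=21
v=11: odd, res = 95*2+11 = 201; p=22
res*p = 201*22 = 4422

4422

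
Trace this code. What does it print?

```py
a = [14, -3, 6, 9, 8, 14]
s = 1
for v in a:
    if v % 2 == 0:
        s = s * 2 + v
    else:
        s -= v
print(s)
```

170

v=14: even, s = 1*2+14 = 16
v=-3: not even, s = 16-(-3) = 19
v=6: even, s = 19*2+6 = 44
v=9: not even, s = 44-9 = 35
v=8: even, s = 35*2+8 = 78
v=14: even, s = 78*2+14 = 170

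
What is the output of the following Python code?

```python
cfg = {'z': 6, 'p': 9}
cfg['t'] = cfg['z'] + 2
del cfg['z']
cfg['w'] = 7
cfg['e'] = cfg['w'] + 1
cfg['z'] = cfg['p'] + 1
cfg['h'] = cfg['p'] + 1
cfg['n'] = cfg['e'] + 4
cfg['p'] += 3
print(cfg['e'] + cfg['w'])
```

cfg['t'] = cfg['z']+2 = 8 → {'z': 6, 'p': 9, 't': 8}
del 'z' → {'p': 9, 't': 8}
cfg['w'] = 7 → {'p': 9, 't': 8, 'w': 7}
cfg['e'] = cfg['w']+1 = 8 → {'p': 9, 't': 8, 'w': 7, 'e': 8}
cfg['z'] = cfg['p']+1 = 10 → {'p': 9, 't': 8, 'w': 7, 'e': 8, 'z': 10}
cfg['h'] = cfg['p']+1 = 10 → {'p': 9, 't': 8, 'w': 7, 'e': 8, 'z': 10, 'h': 10}
cfg['n'] = cfg['e']+4 = 12 → {'p': 9, 't': 8, 'w': 7, 'e': 8, 'z': 10, 'h': 10, 'n': 12}
cfg['p'] = 9+3 = 12 → {'p': 12, 't': 8, 'w': 7, 'e': 8, 'z': 10, 'h': 10, 'n': 12}
cfg['e']+cfg['w'] = 8+7 = 15

15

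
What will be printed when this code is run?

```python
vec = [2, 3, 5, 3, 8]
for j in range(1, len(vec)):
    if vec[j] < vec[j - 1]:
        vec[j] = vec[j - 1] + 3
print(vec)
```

j=1: 3>=2, unchanged → [2, 3, 5, 3, 8]
j=2: 5>=3, unchanged → [2, 3, 5, 3, 8]
j=3: 3<5, vec[3] = 5+3 = 8 → [2, 3, 5, 8, 8]
j=4: 8>=8, unchanged → [2, 3, 5, 8, 8]

[2, 3, 5, 8, 8]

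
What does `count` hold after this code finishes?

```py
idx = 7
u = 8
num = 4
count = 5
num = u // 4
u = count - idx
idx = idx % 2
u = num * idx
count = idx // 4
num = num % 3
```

num = 8//4 = 2
u = 5-7 = -2
idx = 7%2 = 1
u = 2*1 = 2
count = 1//4 = 0
num = 2%3 = 2

0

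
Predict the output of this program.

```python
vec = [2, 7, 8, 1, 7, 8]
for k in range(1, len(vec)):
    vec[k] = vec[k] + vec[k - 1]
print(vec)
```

[2, 9, 17, 18, 25, 33]

k=1: vec[1] = 7+2 = 9 → [2, 9, 8, 1, 7, 8]
k=2: vec[2] = 8+9 = 17 → [2, 9, 17, 1, 7, 8]
k=3: vec[3] = 1+17 = 18 → [2, 9, 17, 18, 7, 8]
k=4: vec[4] = 7+18 = 25 → [2, 9, 17, 18, 25, 8]
k=5: vec[5] = 8+25 = 33 → [2, 9, 17, 18, 25, 33]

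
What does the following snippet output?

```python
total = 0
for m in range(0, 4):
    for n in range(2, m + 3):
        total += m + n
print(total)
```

50

m=0,n=2: total = 0+2 = 2
m=1,n=2: total = 2+3 = 5
m=1,n=3: total = 5+4 = 9
m=2,n=2: total = 9+4 = 13
m=2,n=3: total = 13+5 = 18
m=2,n=4: total = 18+6 = 24
m=3,n=2: total = 24+5 = 29
m=3,n=3: total = 29+6 = 35
m=3,n=4: total = 35+7 = 42
m=3,n=5: total = 42+8 = 50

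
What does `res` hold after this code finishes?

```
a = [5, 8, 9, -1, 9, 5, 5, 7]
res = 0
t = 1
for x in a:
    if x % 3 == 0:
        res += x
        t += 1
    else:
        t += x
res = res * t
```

x=5: not %3==0; t=6
x=8: not %3==0; t=14
x=9: %3==0, res = 0+9 = 9; t=15
x=-1: not %3==0; t=14
x=9: %3==0, res = 9+9 = 18; t=15
x=5: not %3==0; t=20
x=5: not %3==0; t=25
x=7: not %3==0; t=32
res*t = 18*32 = 576

576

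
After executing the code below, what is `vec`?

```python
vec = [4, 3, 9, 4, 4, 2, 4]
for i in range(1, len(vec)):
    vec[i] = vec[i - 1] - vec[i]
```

[4, 1, -8, -12, -16, -18, -22]

i=1: vec[1] = 4-3 = 1 → [4, 1, 9, 4, 4, 2, 4]
i=2: vec[2] = 1-9 = -8 → [4, 1, -8, 4, 4, 2, 4]
i=3: vec[3] = (-8)-4 = -12 → [4, 1, -8, -12, 4, 2, 4]
i=4: vec[4] = (-12)-4 = -16 → [4, 1, -8, -12, -16, 2, 4]
i=5: vec[5] = (-16)-2 = -18 → [4, 1, -8, -12, -16, -18, 4]
i=6: vec[6] = (-18)-4 = -22 → [4, 1, -8, -12, -16, -18, -22]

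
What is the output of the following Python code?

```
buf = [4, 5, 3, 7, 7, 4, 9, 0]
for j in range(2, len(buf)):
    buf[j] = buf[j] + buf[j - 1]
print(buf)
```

j=2: buf[2] = 3+5 = 8 → [4, 5, 8, 7, 7, 4, 9, 0]
j=3: buf[3] = 7+8 = 15 → [4, 5, 8, 15, 7, 4, 9, 0]
j=4: buf[4] = 7+15 = 22 → [4, 5, 8, 15, 22, 4, 9, 0]
j=5: buf[5] = 4+22 = 26 → [4, 5, 8, 15, 22, 26, 9, 0]
j=6: buf[6] = 9+26 = 35 → [4, 5, 8, 15, 22, 26, 35, 0]
j=7: buf[7] = 0+35 = 35 → [4, 5, 8, 15, 22, 26, 35, 35]

[4, 5, 8, 15, 22, 26, 35, 35]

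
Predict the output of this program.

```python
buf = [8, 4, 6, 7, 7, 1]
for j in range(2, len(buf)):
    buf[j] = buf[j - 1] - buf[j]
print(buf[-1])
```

j=2: buf[2] = 4-6 = -2 → [8, 4, -2, 7, 7, 1]
j=3: buf[3] = (-2)-7 = -9 → [8, 4, -2, -9, 7, 1]
j=4: buf[4] = (-9)-7 = -16 → [8, 4, -2, -9, -16, 1]
j=5: buf[5] = (-16)-1 = -17 → [8, 4, -2, -9, -16, -17]

-17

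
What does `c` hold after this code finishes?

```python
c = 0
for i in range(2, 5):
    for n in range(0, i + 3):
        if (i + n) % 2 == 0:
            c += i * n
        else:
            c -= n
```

68

i=2,n=0: even sum, c = 0+0 = 0
i=2,n=1: odd sum, c = 0-1 = -1
i=2,n=2: even sum, c = (-1)+4 = 3
i=2,n=3: odd sum, c = 3-3 = 0
i=2,n=4: even sum, c = 0+8 = 8
i=3,n=0: odd sum, c = 8-0 = 8
i=3,n=1: even sum, c = 8+3 = 11
i=3,n=2: odd sum, c = 11-2 = 9
i=3,n=3: even sum, c = 9+9 = 18
i=3,n=4: odd sum, c = 18-4 = 14
i=3,n=5: even sum, c = 14+15 = 29
i=4,n=0: even sum, c = 29+0 = 29
i=4,n=1: odd sum, c = 29-1 = 28
i=4,n=2: even sum, c = 28+8 = 36
i=4,n=3: odd sum, c = 36-3 = 33
i=4,n=4: even sum, c = 33+16 = 49
i=4,n=5: odd sum, c = 49-5 = 44
i=4,n=6: even sum, c = 44+24 = 68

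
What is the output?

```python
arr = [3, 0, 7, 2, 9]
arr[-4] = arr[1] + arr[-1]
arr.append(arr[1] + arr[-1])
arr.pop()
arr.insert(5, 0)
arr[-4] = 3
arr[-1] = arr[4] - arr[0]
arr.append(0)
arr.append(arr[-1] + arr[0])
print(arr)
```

arr[-4] = arr[1]+arr[-1] = 0+9 = 9 → [3, 9, 7, 2, 9]
append arr[1]+arr[-1] = 9+9 = 18 → [3, 9, 7, 2, 9, 18]
pop() removes 18 → [3, 9, 7, 2, 9]
insert 0 at 5 → [3, 9, 7, 2, 9, 0]
arr[-4] = 3 → [3, 9, 3, 2, 9, 0]
arr[-1] = arr[4]-arr[0] = 9-3 = 6 → [3, 9, 3, 2, 9, 6]
append 0 → [3, 9, 3, 2, 9, 6, 0]
append arr[-1]+arr[0] = 0+3 = 3 → [3, 9, 3, 2, 9, 6, 0, 3]

[3, 9, 3, 2, 9, 6, 0, 3]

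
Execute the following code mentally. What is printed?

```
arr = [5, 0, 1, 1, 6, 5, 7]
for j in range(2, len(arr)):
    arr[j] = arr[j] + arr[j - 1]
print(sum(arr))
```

j=2: arr[2] = 1+0 = 1 → [5, 0, 1, 1, 6, 5, 7]
j=3: arr[3] = 1+1 = 2 → [5, 0, 1, 2, 6, 5, 7]
j=4: arr[4] = 6+2 = 8 → [5, 0, 1, 2, 8, 5, 7]
j=5: arr[5] = 5+8 = 13 → [5, 0, 1, 2, 8, 13, 7]
j=6: arr[6] = 7+13 = 20 → [5, 0, 1, 2, 8, 13, 20]
sum = 49

49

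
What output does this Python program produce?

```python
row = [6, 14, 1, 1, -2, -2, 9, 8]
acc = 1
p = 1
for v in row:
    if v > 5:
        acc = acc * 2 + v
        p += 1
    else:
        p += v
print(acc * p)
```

v=6: >5, acc = 1*2+6 = 8; p=2
v=14: >5, acc = 8*2+14 = 30; p=3
v=1: not >5; p=4
v=1: not >5; p=5
v=-2: not >5; p=3
v=-2: not >5; p=1
v=9: >5, acc = 30*2+9 = 69; p=2
v=8: >5, acc = 69*2+8 = 146; p=3
acc*p = 146*3 = 438

438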